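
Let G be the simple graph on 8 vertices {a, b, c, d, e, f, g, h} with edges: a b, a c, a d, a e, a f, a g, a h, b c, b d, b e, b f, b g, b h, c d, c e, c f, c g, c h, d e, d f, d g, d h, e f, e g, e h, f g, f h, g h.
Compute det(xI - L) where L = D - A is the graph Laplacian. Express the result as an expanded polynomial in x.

Reading degrees in the order [a, b, c, d, e, f, g, h] gives [7, 7, 7, 7, 7, 7, 7, 7]; set D = diag(7, 7, 7, 7, 7, 7, 7, 7) and form L = D - A. Computing det(xI - L) by cofactor expansion (or equivalently via sum-over-permutations) gives x^8 - 56x^7 + 1344x^6 - 17920x^5 + 143360x^4 - 688128x^3 + 1835008x^2 - 2097152x. The coefficient of x^7 equals -trace(L) = -56, matching the sum of degrees. The eigenvalues sum to 56, which equals trace(L) = 2|E|. By the matrix-tree theorem the graph has (1/8) * product of the nonzero eigenvalues = 262144 spanning trees.

x^8 - 56x^7 + 1344x^6 - 17920x^5 + 143360x^4 - 688128x^3 + 1835008x^2 - 2097152x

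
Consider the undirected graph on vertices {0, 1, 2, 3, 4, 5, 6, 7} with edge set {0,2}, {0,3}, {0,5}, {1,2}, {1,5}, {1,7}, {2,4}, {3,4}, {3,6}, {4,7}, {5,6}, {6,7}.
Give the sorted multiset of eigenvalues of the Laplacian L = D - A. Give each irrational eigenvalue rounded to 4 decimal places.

[0, 2, 2, 2, 4, 4, 4, 6]

Reading degrees in the order [0, 1, 2, 3, 4, 5, 6, 7] gives [3, 3, 3, 3, 3, 3, 3, 3]; set D = diag(3, 3, 3, 3, 3, 3, 3, 3) and form L = D - A. Diagonalising L (or applying a numerical eigensolver to the 8x8 matrix) gives the spectrum above. The single zero eigenvalue shows the graph is connected. There is one zero in the spectrum, matching the 1 component.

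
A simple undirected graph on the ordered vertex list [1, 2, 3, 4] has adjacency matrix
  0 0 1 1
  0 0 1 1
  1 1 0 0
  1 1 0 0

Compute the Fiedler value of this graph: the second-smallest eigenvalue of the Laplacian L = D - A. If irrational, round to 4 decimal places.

Each diagonal entry of L is the vertex degree and each off-diagonal entry is -1 where an edge is present, 0 otherwise; in the order [1, 2, 3, 4] the diagonal is [2, 2, 2, 2]. The smallest Laplacian eigenvalue is always 0. The next one, lambda_2 = 2, measures how hard the graph is to disconnect: larger values mean better connectivity. The largest eigenvalue, 4, is at most the vertex count 4.

2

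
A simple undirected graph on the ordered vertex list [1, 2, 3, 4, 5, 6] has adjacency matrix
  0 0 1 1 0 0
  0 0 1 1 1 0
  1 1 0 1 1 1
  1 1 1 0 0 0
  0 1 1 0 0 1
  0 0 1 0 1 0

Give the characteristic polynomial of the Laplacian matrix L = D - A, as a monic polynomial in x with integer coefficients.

x^6 - 18x^5 + 123x^4 - 396x^3 + 595x^2 - 330x

Reading degrees in the order [1, 2, 3, 4, 5, 6] gives [2, 3, 5, 3, 3, 2]; set D = diag(2, 3, 5, 3, 3, 2) and form L = D - A. Computing det(xI - L) by cofactor expansion (or equivalently via sum-over-permutations) gives x^6 - 18x^5 + 123x^4 - 396x^3 + 595x^2 - 330x. The coefficient of x^5 equals -trace(L) = -18, matching the sum of degrees. The eigenvalues sum to 18, which equals trace(L) = 2|E|.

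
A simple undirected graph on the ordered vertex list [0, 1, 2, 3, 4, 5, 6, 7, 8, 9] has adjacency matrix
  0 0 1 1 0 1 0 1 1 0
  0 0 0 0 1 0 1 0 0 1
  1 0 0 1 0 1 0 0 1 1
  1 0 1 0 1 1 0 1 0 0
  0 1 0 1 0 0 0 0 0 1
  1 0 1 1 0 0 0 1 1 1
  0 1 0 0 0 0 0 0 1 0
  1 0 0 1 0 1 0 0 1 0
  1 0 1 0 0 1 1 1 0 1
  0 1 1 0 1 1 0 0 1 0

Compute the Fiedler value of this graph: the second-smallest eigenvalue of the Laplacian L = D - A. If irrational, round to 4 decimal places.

1.3132

With the vertex order [0, 1, 2, 3, 4, 5, 6, 7, 8, 9], the degrees are [5, 3, 5, 5, 3, 6, 2, 4, 6, 5], giving D = diag(5, 3, 5, 5, 3, 6, 2, 4, 6, 5) and L = D - A. Computing the eigenvalues of L and sorting gives [0, 1.3132, 2.1116, 3.9017, 4.1878, 5.0565, 5.9764, 6.6786, 7.2678, 7.5064]. The Fiedler value lambda_2 = 1.3132 is strictly positive, so the graph is connected. By the matrix-tree theorem the graph has (1/10) * product of the nonzero eigenvalues = 49889 spanning trees. There is one zero in the spectrum, matching the 1 component.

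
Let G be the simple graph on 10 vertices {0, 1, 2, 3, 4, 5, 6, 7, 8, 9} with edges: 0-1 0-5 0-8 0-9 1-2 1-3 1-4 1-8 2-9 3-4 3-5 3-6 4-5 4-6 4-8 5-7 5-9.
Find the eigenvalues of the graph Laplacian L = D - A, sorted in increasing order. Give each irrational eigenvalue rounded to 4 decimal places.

Reading degrees in the order [0, 1, 2, 3, 4, 5, 6, 7, 8, 9] gives [4, 5, 2, 4, 5, 5, 2, 1, 3, 3]; set D = diag(4, 5, 2, 4, 5, 5, 2, 1, 3, 3) and form L = D - A. L is symmetric positive semidefinite, so every eigenvalue is real and nonnegative. The largest eigenvalue, 7.1442, is at most the vertex count 10.

[0, 0.8525, 1.1894, 2.0318, 2.7970, 3.6740, 4.7860, 5.6047, 5.9204, 7.1442]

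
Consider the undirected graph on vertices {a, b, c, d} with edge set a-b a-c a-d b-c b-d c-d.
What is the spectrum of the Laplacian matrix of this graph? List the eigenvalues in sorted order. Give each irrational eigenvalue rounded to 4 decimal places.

[0, 4, 4, 4]

With the vertex order [a, b, c, d], the degrees are [3, 3, 3, 3], giving D = diag(3, 3, 3, 3) and L = D - A. L is symmetric positive semidefinite, so every eigenvalue is real and nonnegative. The single zero eigenvalue shows the graph is connected.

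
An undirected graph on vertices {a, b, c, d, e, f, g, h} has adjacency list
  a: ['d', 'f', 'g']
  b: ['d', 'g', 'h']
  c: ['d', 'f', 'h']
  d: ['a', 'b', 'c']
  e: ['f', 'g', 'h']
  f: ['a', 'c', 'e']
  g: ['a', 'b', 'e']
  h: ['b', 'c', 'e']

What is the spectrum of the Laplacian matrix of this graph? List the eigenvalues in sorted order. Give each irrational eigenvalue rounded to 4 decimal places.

[0, 2, 2, 2, 4, 4, 4, 6]

With the vertex order [a, b, c, d, e, f, g, h], the degrees are [3, 3, 3, 3, 3, 3, 3, 3], giving D = diag(3, 3, 3, 3, 3, 3, 3, 3) and L = D - A. L is symmetric positive semidefinite, so every eigenvalue is real and nonnegative. There is one zero in the spectrum, matching the 1 component. By the matrix-tree theorem the graph has (1/8) * product of the nonzero eigenvalues = 384 spanning trees.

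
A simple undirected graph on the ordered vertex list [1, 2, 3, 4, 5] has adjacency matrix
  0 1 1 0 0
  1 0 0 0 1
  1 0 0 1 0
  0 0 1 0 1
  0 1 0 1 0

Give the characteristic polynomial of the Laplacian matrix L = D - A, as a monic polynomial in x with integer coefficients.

x^5 - 10x^4 + 35x^3 - 50x^2 + 25x

Each diagonal entry of L is the vertex degree and each off-diagonal entry is -1 where an edge is present, 0 otherwise; in the order [1, 2, 3, 4, 5] the diagonal is [2, 2, 2, 2, 2]. Computing det(xI - L) by cofactor expansion (or equivalently via sum-over-permutations) gives x^5 - 10x^4 + 35x^3 - 50x^2 + 25x. Since p(0) = det(-L) = 0, x divides p(x). The largest eigenvalue, 3.6180, is at most the vertex count 5. The eigenvalues sum to 10, which equals trace(L) = 2|E|.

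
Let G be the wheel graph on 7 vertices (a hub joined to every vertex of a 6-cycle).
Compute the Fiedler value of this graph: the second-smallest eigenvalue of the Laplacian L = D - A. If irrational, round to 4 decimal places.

The graph has 7 vertices and degree multiset [6, 3, 3, 3, 3, 3, 3]; D is the diagonal matrix of degrees and L = D - A. The smallest Laplacian eigenvalue is always 0. The next one, lambda_2 = 2, measures how hard the graph is to disconnect: larger values mean better connectivity. The largest eigenvalue, 7, is at most the vertex count 7.

2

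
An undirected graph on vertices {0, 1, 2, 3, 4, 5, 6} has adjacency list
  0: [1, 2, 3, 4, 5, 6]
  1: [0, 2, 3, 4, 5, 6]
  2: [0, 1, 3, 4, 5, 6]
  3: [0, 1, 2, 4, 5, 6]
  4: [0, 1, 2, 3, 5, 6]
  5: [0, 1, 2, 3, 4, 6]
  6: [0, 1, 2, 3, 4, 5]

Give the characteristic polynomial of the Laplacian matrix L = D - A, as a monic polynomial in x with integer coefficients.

With the vertex order [0, 1, 2, 3, 4, 5, 6], the degrees are [6, 6, 6, 6, 6, 6, 6], giving D = diag(6, 6, 6, 6, 6, 6, 6) and L = D - A. L has integer entries, so p(x) = det(xI - L) has integer coefficients. Expanding the determinant yields x^7 - 42x^6 + 735x^5 - 6860x^4 + 36015x^3 - 100842x^2 + 117649x. The coefficient of x^6 equals -trace(L) = -42, matching the sum of degrees.

x^7 - 42x^6 + 735x^5 - 6860x^4 + 36015x^3 - 100842x^2 + 117649x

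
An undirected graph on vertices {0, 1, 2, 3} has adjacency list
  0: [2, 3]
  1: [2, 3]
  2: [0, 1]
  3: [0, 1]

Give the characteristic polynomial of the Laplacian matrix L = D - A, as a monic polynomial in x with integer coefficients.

x^4 - 8x^3 + 20x^2 - 16x

Reading degrees in the order [0, 1, 2, 3] gives [2, 2, 2, 2]; set D = diag(2, 2, 2, 2) and form L = D - A. Computing det(xI - L) by cofactor expansion (or equivalently via sum-over-permutations) gives x^4 - 8x^3 + 20x^2 - 16x. The coefficient of x^3 equals -trace(L) = -8, matching the sum of degrees.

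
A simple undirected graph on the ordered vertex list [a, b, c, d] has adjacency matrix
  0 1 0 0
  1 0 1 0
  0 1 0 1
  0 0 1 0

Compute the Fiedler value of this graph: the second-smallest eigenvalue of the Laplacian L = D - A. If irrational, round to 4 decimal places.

Reading degrees in the order [a, b, c, d] gives [1, 2, 2, 1]; set D = diag(1, 2, 2, 1) and form L = D - A. The sorted Laplacian eigenvalues are [0, 0.5858, 2, 3.4142]; the algebraic connectivity is the second entry, 0.5858.

0.5858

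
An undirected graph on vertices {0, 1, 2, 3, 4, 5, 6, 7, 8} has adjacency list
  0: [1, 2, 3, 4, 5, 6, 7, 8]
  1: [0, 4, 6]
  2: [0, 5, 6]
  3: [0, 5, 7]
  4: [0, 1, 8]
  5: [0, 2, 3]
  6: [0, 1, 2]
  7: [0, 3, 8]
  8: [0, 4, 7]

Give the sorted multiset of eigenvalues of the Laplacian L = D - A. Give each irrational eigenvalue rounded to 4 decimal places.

With the vertex order [0, 1, 2, 3, 4, 5, 6, 7, 8], the degrees are [8, 3, 3, 3, 3, 3, 3, 3, 3], giving D = diag(8, 3, 3, 3, 3, 3, 3, 3, 3) and L = D - A. Since every row of L sums to 0, the all-ones vector is in the kernel and 0 is an eigenvalue.

[0, 1.5858, 1.5858, 3, 3, 4.4142, 4.4142, 5, 9]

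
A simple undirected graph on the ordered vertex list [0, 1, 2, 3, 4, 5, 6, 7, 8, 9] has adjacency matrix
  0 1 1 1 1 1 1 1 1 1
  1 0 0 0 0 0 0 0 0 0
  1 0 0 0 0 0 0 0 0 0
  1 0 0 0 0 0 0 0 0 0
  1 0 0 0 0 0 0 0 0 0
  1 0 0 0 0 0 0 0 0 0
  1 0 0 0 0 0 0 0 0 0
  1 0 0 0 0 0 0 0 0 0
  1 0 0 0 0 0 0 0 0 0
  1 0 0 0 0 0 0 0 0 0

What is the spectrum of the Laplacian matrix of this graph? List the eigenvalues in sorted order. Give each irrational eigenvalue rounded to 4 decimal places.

[0, 1, 1, 1, 1, 1, 1, 1, 1, 10]

With the vertex order [0, 1, 2, 3, 4, 5, 6, 7, 8, 9], the degrees are [9, 1, 1, 1, 1, 1, 1, 1, 1, 1], giving D = diag(9, 1, 1, 1, 1, 1, 1, 1, 1, 1) and L = D - A. L is symmetric positive semidefinite, so every eigenvalue is real and nonnegative. The eigenvalues sum to 18, which equals trace(L) = 2|E|.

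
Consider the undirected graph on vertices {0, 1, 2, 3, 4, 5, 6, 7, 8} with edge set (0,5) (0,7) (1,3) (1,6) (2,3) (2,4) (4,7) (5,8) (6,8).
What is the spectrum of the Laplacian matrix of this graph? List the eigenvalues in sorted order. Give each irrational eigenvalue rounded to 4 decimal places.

Each diagonal entry of L is the vertex degree and each off-diagonal entry is -1 where an edge is present, 0 otherwise; in the order [0, 1, 2, 3, 4, 5, 6, 7, 8] the diagonal is [2, 2, 2, 2, 2, 2, 2, 2, 2]. The multiplicity of 0 as a Laplacian eigenvalue equals the number of connected components. The single zero eigenvalue shows the graph is connected. The largest eigenvalue, 3.8794, is at most the vertex count 9.

[0, 0.4679, 0.4679, 1.6527, 1.6527, 3, 3, 3.8794, 3.8794]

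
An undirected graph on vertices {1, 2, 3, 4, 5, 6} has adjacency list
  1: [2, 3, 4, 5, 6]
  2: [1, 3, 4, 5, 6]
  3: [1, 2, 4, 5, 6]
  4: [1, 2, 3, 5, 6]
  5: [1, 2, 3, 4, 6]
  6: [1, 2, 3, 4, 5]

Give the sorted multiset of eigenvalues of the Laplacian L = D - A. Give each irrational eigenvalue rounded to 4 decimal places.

With the vertex order [1, 2, 3, 4, 5, 6], the degrees are [5, 5, 5, 5, 5, 5], giving D = diag(5, 5, 5, 5, 5, 5) and L = D - A. L is symmetric positive semidefinite, so every eigenvalue is real and nonnegative. The single zero eigenvalue shows the graph is connected. The largest eigenvalue, 6, is at most the vertex count 6.

[0, 6, 6, 6, 6, 6]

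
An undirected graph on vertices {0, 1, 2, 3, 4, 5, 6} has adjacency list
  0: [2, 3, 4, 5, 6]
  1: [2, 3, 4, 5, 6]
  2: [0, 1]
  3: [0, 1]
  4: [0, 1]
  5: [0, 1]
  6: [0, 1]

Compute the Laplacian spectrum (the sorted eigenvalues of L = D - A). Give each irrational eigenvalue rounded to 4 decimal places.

[0, 2, 2, 2, 2, 5, 7]

With the vertex order [0, 1, 2, 3, 4, 5, 6], the degrees are [5, 5, 2, 2, 2, 2, 2], giving D = diag(5, 5, 2, 2, 2, 2, 2) and L = D - A. Diagonalising L (or applying a numerical eigensolver to the 7x7 matrix) gives the spectrum above. The single zero eigenvalue shows the graph is connected.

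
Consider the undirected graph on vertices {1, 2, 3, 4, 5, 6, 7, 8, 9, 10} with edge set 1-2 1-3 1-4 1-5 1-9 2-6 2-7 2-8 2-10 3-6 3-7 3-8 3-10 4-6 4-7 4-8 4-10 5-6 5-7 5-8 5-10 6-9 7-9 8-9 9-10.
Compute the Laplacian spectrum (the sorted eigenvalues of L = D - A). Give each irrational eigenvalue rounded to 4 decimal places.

[0, 5, 5, 5, 5, 5, 5, 5, 5, 10]

Each diagonal entry of L is the vertex degree and each off-diagonal entry is -1 where an edge is present, 0 otherwise; in the order [1, 2, 3, 4, 5, 6, 7, 8, 9, 10] the diagonal is [5, 5, 5, 5, 5, 5, 5, 5, 5, 5]. The multiplicity of 0 as a Laplacian eigenvalue equals the number of connected components. By the matrix-tree theorem the graph has (1/10) * product of the nonzero eigenvalues = 390625 spanning trees.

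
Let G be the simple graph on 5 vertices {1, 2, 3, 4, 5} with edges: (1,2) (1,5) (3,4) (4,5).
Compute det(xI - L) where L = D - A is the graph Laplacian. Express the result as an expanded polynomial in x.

x^5 - 8x^4 + 21x^3 - 20x^2 + 5x

Reading degrees in the order [1, 2, 3, 4, 5] gives [2, 1, 1, 2, 2]; set D = diag(2, 1, 1, 2, 2) and form L = D - A. L has integer entries, so p(x) = det(xI - L) has integer coefficients. Expanding the determinant yields x^5 - 8x^4 + 21x^3 - 20x^2 + 5x. The coefficient of x^4 equals -trace(L) = -8, matching the sum of degrees. The largest eigenvalue, 3.6180, is at most the vertex count 5.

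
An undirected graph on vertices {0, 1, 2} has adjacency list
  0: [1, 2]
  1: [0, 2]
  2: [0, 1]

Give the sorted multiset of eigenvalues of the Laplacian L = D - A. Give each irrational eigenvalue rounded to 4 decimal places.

[0, 3, 3]

With the vertex order [0, 1, 2], the degrees are [2, 2, 2], giving D = diag(2, 2, 2) and L = D - A. L is symmetric positive semidefinite, so every eigenvalue is real and nonnegative. The largest eigenvalue, 3, is at most the vertex count 3.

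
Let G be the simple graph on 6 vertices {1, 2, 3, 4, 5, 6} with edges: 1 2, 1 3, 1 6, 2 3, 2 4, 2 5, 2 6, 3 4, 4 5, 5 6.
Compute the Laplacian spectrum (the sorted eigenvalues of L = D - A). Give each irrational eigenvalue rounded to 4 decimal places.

Each diagonal entry of L is the vertex degree and each off-diagonal entry is -1 where an edge is present, 0 otherwise; in the order [1, 2, 3, 4, 5, 6] the diagonal is [3, 5, 3, 3, 3, 3]. L is symmetric positive semidefinite, so every eigenvalue is real and nonnegative. The single zero eigenvalue shows the graph is connected.

[0, 2.3820, 2.3820, 4.6180, 4.6180, 6]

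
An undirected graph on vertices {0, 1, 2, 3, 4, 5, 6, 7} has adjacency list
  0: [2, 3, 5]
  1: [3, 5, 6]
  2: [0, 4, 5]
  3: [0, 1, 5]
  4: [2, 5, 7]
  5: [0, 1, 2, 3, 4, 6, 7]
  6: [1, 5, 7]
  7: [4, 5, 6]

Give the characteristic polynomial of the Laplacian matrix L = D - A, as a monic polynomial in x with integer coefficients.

x^8 - 28x^7 + 322x^6 - 1974x^5 + 6965x^4 - 14126x^3 + 15225x^2 - 6728x

Reading degrees in the order [0, 1, 2, 3, 4, 5, 6, 7] gives [3, 3, 3, 3, 3, 7, 3, 3]; set D = diag(3, 3, 3, 3, 3, 7, 3, 3) and form L = D - A. Computing det(xI - L) by cofactor expansion (or equivalently via sum-over-permutations) gives x^8 - 28x^7 + 322x^6 - 1974x^5 + 6965x^4 - 14126x^3 + 15225x^2 - 6728x. The constant term is 0 because L is singular (the all-ones vector lies in its kernel). The eigenvalues sum to 28, which equals trace(L) = 2|E|. By the matrix-tree theorem the graph has (1/8) * product of the nonzero eigenvalues = 841 spanning trees.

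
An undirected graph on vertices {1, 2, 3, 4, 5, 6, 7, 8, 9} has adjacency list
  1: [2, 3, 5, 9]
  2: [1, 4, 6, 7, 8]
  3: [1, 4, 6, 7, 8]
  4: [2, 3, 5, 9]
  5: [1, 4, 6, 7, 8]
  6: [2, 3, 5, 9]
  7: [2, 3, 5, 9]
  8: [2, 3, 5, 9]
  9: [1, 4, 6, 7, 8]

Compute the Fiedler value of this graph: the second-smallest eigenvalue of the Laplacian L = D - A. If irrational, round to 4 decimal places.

4

With the vertex order [1, 2, 3, 4, 5, 6, 7, 8, 9], the degrees are [4, 5, 5, 4, 5, 4, 4, 4, 5], giving D = diag(4, 5, 5, 4, 5, 4, 4, 4, 5) and L = D - A. The smallest Laplacian eigenvalue is always 0. The next one, lambda_2 = 4, measures how hard the graph is to disconnect: larger values mean better connectivity. By the matrix-tree theorem the graph has (1/9) * product of the nonzero eigenvalues = 32000 spanning trees.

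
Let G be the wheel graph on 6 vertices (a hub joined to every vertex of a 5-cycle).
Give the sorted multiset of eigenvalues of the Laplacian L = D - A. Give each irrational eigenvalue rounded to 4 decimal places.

The graph has 6 vertices and degree multiset [5, 3, 3, 3, 3, 3]; D is the diagonal matrix of degrees and L = D - A. Diagonalising L (or applying a numerical eigensolver to the 6x6 matrix) gives the spectrum above. The single zero eigenvalue shows the graph is connected. The largest eigenvalue, 6, is at most the vertex count 6. By the matrix-tree theorem the graph has (1/6) * product of the nonzero eigenvalues = 121 spanning trees.

[0, 2.3820, 2.3820, 4.6180, 4.6180, 6]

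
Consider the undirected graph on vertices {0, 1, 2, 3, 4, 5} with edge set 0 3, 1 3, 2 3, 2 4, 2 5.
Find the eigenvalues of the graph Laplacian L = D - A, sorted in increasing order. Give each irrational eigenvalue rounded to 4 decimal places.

Reading degrees in the order [0, 1, 2, 3, 4, 5] gives [1, 1, 3, 3, 1, 1]; set D = diag(1, 1, 3, 3, 1, 1) and form L = D - A. Diagonalising L (or applying a numerical eigensolver to the 6x6 matrix) gives the spectrum above. There is one zero in the spectrum, matching the 1 component. The largest eigenvalue, 4.5616, is at most the vertex count 6.

[0, 0.4384, 1, 1, 3, 4.5616]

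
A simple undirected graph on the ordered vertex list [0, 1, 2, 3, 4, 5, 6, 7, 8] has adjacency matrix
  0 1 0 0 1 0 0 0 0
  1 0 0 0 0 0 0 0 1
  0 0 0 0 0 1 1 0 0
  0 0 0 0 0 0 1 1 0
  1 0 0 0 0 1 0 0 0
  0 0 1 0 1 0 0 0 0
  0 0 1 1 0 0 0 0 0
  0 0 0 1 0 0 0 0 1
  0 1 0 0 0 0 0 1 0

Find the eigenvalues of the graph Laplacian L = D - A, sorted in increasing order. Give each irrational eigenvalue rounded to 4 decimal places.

Each diagonal entry of L is the vertex degree and each off-diagonal entry is -1 where an edge is present, 0 otherwise; in the order [0, 1, 2, 3, 4, 5, 6, 7, 8] the diagonal is [2, 2, 2, 2, 2, 2, 2, 2, 2]. Since every row of L sums to 0, the all-ones vector is in the kernel and 0 is an eigenvalue. By the matrix-tree theorem the graph has (1/9) * product of the nonzero eigenvalues = 9 spanning trees.

[0, 0.4679, 0.4679, 1.6527, 1.6527, 3, 3, 3.8794, 3.8794]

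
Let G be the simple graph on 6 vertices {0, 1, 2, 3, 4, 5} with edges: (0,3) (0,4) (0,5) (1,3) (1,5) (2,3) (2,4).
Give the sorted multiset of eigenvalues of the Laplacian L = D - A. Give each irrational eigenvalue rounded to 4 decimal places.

Reading degrees in the order [0, 1, 2, 3, 4, 5] gives [3, 2, 2, 3, 2, 2]; set D = diag(3, 2, 2, 3, 2, 2) and form L = D - A. Since every row of L sums to 0, the all-ones vector is in the kernel and 0 is an eigenvalue. There is one zero in the spectrum, matching the 1 component. By the matrix-tree theorem the graph has (1/6) * product of the nonzero eigenvalues = 15 spanning trees.

[0, 1, 2, 3, 3, 5]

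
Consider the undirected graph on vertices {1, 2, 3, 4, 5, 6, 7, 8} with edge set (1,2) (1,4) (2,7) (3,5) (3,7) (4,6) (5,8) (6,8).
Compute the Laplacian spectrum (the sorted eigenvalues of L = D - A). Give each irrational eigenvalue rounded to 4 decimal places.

[0, 0.5858, 0.5858, 2, 2, 3.4142, 3.4142, 4]

Each diagonal entry of L is the vertex degree and each off-diagonal entry is -1 where an edge is present, 0 otherwise; in the order [1, 2, 3, 4, 5, 6, 7, 8] the diagonal is [2, 2, 2, 2, 2, 2, 2, 2]. Since every row of L sums to 0, the all-ones vector is in the kernel and 0 is an eigenvalue. The single zero eigenvalue shows the graph is connected. By the matrix-tree theorem the graph has (1/8) * product of the nonzero eigenvalues = 8 spanning trees. There is one zero in the spectrum, matching the 1 component.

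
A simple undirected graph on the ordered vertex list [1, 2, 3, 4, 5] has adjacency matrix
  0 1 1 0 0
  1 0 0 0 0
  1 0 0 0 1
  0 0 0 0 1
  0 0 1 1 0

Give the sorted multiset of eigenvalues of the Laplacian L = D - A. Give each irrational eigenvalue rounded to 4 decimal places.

[0, 0.3820, 1.3820, 2.6180, 3.6180]

With the vertex order [1, 2, 3, 4, 5], the degrees are [2, 1, 2, 1, 2], giving D = diag(2, 1, 2, 1, 2) and L = D - A. The multiplicity of 0 as a Laplacian eigenvalue equals the number of connected components. The largest eigenvalue, 3.6180, is at most the vertex count 5.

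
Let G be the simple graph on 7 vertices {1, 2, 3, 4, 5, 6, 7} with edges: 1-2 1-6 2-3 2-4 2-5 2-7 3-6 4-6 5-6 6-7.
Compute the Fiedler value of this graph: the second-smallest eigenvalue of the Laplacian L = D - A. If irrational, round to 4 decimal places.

2

Reading degrees in the order [1, 2, 3, 4, 5, 6, 7] gives [2, 5, 2, 2, 2, 5, 2]; set D = diag(2, 5, 2, 2, 2, 5, 2) and form L = D - A. Computing the eigenvalues of L and sorting gives [0, 2, 2, 2, 2, 5, 7]. The Fiedler value lambda_2 = 2 is strictly positive, so the graph is connected.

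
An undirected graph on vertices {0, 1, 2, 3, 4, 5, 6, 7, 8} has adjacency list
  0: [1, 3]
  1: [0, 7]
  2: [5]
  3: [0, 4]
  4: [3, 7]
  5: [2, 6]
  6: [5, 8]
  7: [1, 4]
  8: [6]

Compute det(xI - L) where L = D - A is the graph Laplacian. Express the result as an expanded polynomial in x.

Reading degrees in the order [0, 1, 2, 3, 4, 5, 6, 7, 8] gives [2, 2, 1, 2, 2, 2, 2, 2, 1]; set D = diag(2, 2, 1, 2, 2, 2, 2, 2, 1) and form L = D - A. L has integer entries, so p(x) = det(xI - L) has integer coefficients. Expanding the determinant yields x^9 - 16x^8 + 105x^7 - 364x^6 + 715x^5 - 790x^4 + 450x^3 - 100x^2. Since p(0) = det(-L) = 0, x divides p(x). The largest eigenvalue, 3.6180, is at most the vertex count 9.

x^9 - 16x^8 + 105x^7 - 364x^6 + 715x^5 - 790x^4 + 450x^3 - 100x^2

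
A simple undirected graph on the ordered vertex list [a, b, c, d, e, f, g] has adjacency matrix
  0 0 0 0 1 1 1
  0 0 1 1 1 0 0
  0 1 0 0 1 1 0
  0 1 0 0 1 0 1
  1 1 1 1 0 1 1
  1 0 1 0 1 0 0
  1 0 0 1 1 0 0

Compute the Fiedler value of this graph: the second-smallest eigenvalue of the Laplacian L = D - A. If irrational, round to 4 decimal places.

Reading degrees in the order [a, b, c, d, e, f, g] gives [3, 3, 3, 3, 6, 3, 3]; set D = diag(3, 3, 3, 3, 6, 3, 3) and form L = D - A. The sorted Laplacian eigenvalues are [0, 2, 2, 4, 4, 5, 7]; the algebraic connectivity is the second entry, 2. The eigenvalues sum to 24, which equals trace(L) = 2|E|.

2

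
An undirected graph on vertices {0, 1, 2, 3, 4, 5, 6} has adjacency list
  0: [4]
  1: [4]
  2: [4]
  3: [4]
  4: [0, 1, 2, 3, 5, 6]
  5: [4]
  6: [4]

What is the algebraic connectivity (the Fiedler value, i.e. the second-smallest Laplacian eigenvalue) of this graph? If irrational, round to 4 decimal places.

With the vertex order [0, 1, 2, 3, 4, 5, 6], the degrees are [1, 1, 1, 1, 6, 1, 1], giving D = diag(1, 1, 1, 1, 6, 1, 1) and L = D - A. The smallest Laplacian eigenvalue is always 0. The next one, lambda_2 = 1, measures how hard the graph is to disconnect: larger values mean better connectivity. There is one zero in the spectrum, matching the 1 component.

1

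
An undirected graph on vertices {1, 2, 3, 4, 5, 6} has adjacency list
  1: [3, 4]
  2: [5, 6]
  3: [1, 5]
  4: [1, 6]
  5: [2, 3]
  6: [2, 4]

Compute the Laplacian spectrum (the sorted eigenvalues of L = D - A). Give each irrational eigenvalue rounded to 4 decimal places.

[0, 1, 1, 3, 3, 4]

Each diagonal entry of L is the vertex degree and each off-diagonal entry is -1 where an edge is present, 0 otherwise; in the order [1, 2, 3, 4, 5, 6] the diagonal is [2, 2, 2, 2, 2, 2]. Diagonalising L (or applying a numerical eigensolver to the 6x6 matrix) gives the spectrum above. By the matrix-tree theorem the graph has (1/6) * product of the nonzero eigenvalues = 6 spanning trees.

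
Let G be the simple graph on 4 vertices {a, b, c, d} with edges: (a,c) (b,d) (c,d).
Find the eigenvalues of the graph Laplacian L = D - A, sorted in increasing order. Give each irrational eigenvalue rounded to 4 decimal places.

Reading degrees in the order [a, b, c, d] gives [1, 1, 2, 2]; set D = diag(1, 1, 2, 2) and form L = D - A. L is symmetric positive semidefinite, so every eigenvalue is real and nonnegative. The single zero eigenvalue shows the graph is connected. There is one zero in the spectrum, matching the 1 component.

[0, 0.5858, 2, 3.4142]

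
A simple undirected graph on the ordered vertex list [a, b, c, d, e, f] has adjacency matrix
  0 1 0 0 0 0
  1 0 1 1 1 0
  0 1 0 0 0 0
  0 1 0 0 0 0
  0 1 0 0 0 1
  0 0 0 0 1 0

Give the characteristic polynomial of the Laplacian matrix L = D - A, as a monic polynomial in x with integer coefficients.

x^6 - 10x^5 + 33x^4 - 46x^3 + 28x^2 - 6x

With the vertex order [a, b, c, d, e, f], the degrees are [1, 4, 1, 1, 2, 1], giving D = diag(1, 4, 1, 1, 2, 1) and L = D - A. L has integer entries, so p(x) = det(xI - L) has integer coefficients. Expanding the determinant yields x^6 - 10x^5 + 33x^4 - 46x^3 + 28x^2 - 6x. The coefficient of x^5 equals -trace(L) = -10, matching the sum of degrees. By the matrix-tree theorem the graph has (1/6) * product of the nonzero eigenvalues = 1 spanning tree. There is one zero in the spectrum, matching the 1 component.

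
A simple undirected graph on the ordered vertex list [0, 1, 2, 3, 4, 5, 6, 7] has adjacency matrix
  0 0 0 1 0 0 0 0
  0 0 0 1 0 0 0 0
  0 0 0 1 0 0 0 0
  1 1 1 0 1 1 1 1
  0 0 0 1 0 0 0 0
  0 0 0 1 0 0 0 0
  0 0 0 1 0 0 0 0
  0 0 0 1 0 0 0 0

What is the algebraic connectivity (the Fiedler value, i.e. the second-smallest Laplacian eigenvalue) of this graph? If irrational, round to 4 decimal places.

1

With the vertex order [0, 1, 2, 3, 4, 5, 6, 7], the degrees are [1, 1, 1, 7, 1, 1, 1, 1], giving D = diag(1, 1, 1, 7, 1, 1, 1, 1) and L = D - A. The sorted Laplacian eigenvalues are [0, 1, 1, 1, 1, 1, 1, 8]; the algebraic connectivity is the second entry, 1. The eigenvalues sum to 14, which equals trace(L) = 2|E|. There is one zero in the spectrum, matching the 1 component.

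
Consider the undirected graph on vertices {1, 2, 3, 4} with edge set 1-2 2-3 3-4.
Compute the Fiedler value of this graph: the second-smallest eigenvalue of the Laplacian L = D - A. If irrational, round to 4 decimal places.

0.5858

Each diagonal entry of L is the vertex degree and each off-diagonal entry is -1 where an edge is present, 0 otherwise; in the order [1, 2, 3, 4] the diagonal is [1, 2, 2, 1]. Computing the eigenvalues of L and sorting gives [0, 0.5858, 2, 3.4142]. The Fiedler value lambda_2 = 0.5858 is strictly positive, so the graph is connected. The largest eigenvalue, 3.4142, is at most the vertex count 4.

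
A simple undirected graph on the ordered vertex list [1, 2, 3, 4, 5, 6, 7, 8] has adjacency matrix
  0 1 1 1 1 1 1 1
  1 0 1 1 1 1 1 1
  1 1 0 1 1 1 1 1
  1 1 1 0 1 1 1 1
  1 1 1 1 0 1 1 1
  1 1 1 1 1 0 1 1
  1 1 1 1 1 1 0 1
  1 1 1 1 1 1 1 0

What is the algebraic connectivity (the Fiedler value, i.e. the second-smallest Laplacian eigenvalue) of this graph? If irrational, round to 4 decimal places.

Reading degrees in the order [1, 2, 3, 4, 5, 6, 7, 8] gives [7, 7, 7, 7, 7, 7, 7, 7]; set D = diag(7, 7, 7, 7, 7, 7, 7, 7) and form L = D - A. The sorted Laplacian eigenvalues are [0, 8, 8, 8, 8, 8, 8, 8]; the algebraic connectivity is the second entry, 8. The eigenvalues sum to 56, which equals trace(L) = 2|E|.

8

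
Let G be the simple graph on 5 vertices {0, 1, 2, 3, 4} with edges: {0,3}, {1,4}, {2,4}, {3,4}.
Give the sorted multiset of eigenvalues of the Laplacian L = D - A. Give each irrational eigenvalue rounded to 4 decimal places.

[0, 0.5188, 1, 2.3111, 4.1701]

Reading degrees in the order [0, 1, 2, 3, 4] gives [1, 1, 1, 2, 3]; set D = diag(1, 1, 1, 2, 3) and form L = D - A. The multiplicity of 0 as a Laplacian eigenvalue equals the number of connected components. The eigenvalues sum to 8, which equals trace(L) = 2|E|.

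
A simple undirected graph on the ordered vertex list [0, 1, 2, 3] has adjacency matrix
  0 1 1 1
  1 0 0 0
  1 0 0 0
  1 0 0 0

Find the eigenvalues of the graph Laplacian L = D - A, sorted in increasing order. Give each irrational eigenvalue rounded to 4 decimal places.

[0, 1, 1, 4]

With the vertex order [0, 1, 2, 3], the degrees are [3, 1, 1, 1], giving D = diag(3, 1, 1, 1) and L = D - A. L is symmetric positive semidefinite, so every eigenvalue is real and nonnegative. The single zero eigenvalue shows the graph is connected. The eigenvalues sum to 6, which equals trace(L) = 2|E|. There is one zero in the spectrum, matching the 1 component.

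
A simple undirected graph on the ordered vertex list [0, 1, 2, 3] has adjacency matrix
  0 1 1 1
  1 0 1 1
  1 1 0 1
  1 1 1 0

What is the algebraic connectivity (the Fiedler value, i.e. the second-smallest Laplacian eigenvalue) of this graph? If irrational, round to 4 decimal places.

4

Each diagonal entry of L is the vertex degree and each off-diagonal entry is -1 where an edge is present, 0 otherwise; in the order [0, 1, 2, 3] the diagonal is [3, 3, 3, 3]. The sorted Laplacian eigenvalues are [0, 4, 4, 4]; the algebraic connectivity is the second entry, 4. There is one zero in the spectrum, matching the 1 component.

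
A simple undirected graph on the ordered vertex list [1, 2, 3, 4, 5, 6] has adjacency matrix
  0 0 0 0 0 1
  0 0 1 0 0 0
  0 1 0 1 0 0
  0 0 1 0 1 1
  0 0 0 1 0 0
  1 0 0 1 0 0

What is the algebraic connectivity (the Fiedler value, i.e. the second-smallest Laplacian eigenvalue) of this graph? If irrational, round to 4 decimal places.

0.3820

With the vertex order [1, 2, 3, 4, 5, 6], the degrees are [1, 1, 2, 3, 1, 2], giving D = diag(1, 1, 2, 3, 1, 2) and L = D - A. The sorted Laplacian eigenvalues are [0, 0.3820, 0.6972, 2, 2.6180, 4.3028]; the algebraic connectivity is the second entry, 0.3820. There is one zero in the spectrum, matching the 1 component.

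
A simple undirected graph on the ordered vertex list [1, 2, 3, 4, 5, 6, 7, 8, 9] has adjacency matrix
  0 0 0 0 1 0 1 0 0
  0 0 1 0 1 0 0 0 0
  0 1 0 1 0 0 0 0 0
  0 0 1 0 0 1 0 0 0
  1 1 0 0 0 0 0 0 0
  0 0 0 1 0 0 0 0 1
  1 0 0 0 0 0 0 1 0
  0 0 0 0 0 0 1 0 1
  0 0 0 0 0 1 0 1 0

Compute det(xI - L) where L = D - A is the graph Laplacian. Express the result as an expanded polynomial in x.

x^9 - 18x^8 + 135x^7 - 546x^6 + 1287x^5 - 1782x^4 + 1386x^3 - 540x^2 + 81x

Reading degrees in the order [1, 2, 3, 4, 5, 6, 7, 8, 9] gives [2, 2, 2, 2, 2, 2, 2, 2, 2]; set D = diag(2, 2, 2, 2, 2, 2, 2, 2, 2) and form L = D - A. Computing det(xI - L) by cofactor expansion (or equivalently via sum-over-permutations) gives x^9 - 18x^8 + 135x^7 - 546x^6 + 1287x^5 - 1782x^4 + 1386x^3 - 540x^2 + 81x. The coefficient of x^8 equals -trace(L) = -18, matching the sum of degrees. There is one zero in the spectrum, matching the 1 component.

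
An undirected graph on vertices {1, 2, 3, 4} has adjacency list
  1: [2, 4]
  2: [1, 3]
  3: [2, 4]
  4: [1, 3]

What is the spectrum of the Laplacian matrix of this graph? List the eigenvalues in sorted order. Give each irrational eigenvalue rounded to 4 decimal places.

[0, 2, 2, 4]

Each diagonal entry of L is the vertex degree and each off-diagonal entry is -1 where an edge is present, 0 otherwise; in the order [1, 2, 3, 4] the diagonal is [2, 2, 2, 2]. The multiplicity of 0 as a Laplacian eigenvalue equals the number of connected components. The single zero eigenvalue shows the graph is connected. There is one zero in the spectrum, matching the 1 component.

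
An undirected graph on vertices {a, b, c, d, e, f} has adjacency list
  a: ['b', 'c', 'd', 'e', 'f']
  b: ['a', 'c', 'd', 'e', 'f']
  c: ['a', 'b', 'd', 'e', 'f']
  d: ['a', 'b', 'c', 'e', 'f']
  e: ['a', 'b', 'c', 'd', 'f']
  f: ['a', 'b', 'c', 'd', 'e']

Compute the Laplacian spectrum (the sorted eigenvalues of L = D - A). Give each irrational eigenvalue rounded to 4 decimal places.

[0, 6, 6, 6, 6, 6]

With the vertex order [a, b, c, d, e, f], the degrees are [5, 5, 5, 5, 5, 5], giving D = diag(5, 5, 5, 5, 5, 5) and L = D - A. L is symmetric positive semidefinite, so every eigenvalue is real and nonnegative. The single zero eigenvalue shows the graph is connected. By the matrix-tree theorem the graph has (1/6) * product of the nonzero eigenvalues = 1296 spanning trees.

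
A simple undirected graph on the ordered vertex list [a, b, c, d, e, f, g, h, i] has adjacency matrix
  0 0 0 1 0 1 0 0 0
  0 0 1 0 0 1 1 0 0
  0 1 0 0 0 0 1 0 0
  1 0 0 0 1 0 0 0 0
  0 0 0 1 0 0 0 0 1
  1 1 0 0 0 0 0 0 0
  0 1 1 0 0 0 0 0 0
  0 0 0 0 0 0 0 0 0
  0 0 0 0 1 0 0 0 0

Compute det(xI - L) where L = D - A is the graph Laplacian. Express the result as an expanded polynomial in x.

x^9 - 16x^8 + 103x^7 - 340x^6 + 605x^5 - 554x^4 + 221x^3 - 24x^2

With the vertex order [a, b, c, d, e, f, g, h, i], the degrees are [2, 3, 2, 2, 2, 2, 2, 0, 1], giving D = diag(2, 3, 2, 2, 2, 2, 2, 0, 1) and L = D - A. L has integer entries, so p(x) = det(xI - L) has integer coefficients. Expanding the determinant yields x^9 - 16x^8 + 103x^7 - 340x^6 + 605x^5 - 554x^4 + 221x^3 - 24x^2. The constant term is 0 because L is singular (the all-ones vector lies in its kernel). There are 2 zeros in the spectrum, matching the 2 components. The eigenvalues sum to 16, which equals trace(L) = 2|E|.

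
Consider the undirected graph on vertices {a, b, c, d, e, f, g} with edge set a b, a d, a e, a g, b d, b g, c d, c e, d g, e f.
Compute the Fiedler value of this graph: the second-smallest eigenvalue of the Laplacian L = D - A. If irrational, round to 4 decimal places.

Reading degrees in the order [a, b, c, d, e, f, g] gives [4, 3, 2, 4, 3, 1, 3]; set D = diag(4, 3, 2, 4, 3, 1, 3) and form L = D - A. The smallest Laplacian eigenvalue is always 0. The next one, lambda_2 = 0.6638, measures how hard the graph is to disconnect: larger values mean better connectivity.

0.6638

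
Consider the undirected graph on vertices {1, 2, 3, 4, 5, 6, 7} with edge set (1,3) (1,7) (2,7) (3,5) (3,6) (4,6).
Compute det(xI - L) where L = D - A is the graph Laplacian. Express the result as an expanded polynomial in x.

x^7 - 12x^6 + 54x^5 - 114x^4 + 115x^3 - 50x^2 + 7x

With the vertex order [1, 2, 3, 4, 5, 6, 7], the degrees are [2, 1, 3, 1, 1, 2, 2], giving D = diag(2, 1, 3, 1, 1, 2, 2) and L = D - A. L has integer entries, so p(x) = det(xI - L) has integer coefficients. Expanding the determinant yields x^7 - 12x^6 + 54x^5 - 114x^4 + 115x^3 - 50x^2 + 7x. The constant term is 0 because L is singular (the all-ones vector lies in its kernel).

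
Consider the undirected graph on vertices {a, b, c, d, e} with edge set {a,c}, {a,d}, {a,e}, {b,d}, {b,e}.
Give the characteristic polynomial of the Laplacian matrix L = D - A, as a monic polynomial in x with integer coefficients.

Reading degrees in the order [a, b, c, d, e] gives [3, 2, 1, 2, 2]; set D = diag(3, 2, 1, 2, 2) and form L = D - A. L has integer entries, so p(x) = det(xI - L) has integer coefficients. Expanding the determinant yields x^5 - 10x^4 + 34x^3 - 46x^2 + 20x. Since p(0) = det(-L) = 0, x divides p(x). The largest eigenvalue, 4.4812, is at most the vertex count 5. The eigenvalues sum to 10, which equals trace(L) = 2|E|.

x^5 - 10x^4 + 34x^3 - 46x^2 + 20x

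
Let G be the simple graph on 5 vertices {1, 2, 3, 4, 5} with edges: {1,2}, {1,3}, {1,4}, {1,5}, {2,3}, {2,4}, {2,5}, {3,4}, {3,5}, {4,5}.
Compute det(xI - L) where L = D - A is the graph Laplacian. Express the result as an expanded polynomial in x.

With the vertex order [1, 2, 3, 4, 5], the degrees are [4, 4, 4, 4, 4], giving D = diag(4, 4, 4, 4, 4) and L = D - A. L has integer entries, so p(x) = det(xI - L) has integer coefficients. Expanding the determinant yields x^5 - 20x^4 + 150x^3 - 500x^2 + 625x. The coefficient of x^4 equals -trace(L) = -20, matching the sum of degrees. By the matrix-tree theorem the graph has (1/5) * product of the nonzero eigenvalues = 125 spanning trees. There is one zero in the spectrum, matching the 1 component.

x^5 - 20x^4 + 150x^3 - 500x^2 + 625x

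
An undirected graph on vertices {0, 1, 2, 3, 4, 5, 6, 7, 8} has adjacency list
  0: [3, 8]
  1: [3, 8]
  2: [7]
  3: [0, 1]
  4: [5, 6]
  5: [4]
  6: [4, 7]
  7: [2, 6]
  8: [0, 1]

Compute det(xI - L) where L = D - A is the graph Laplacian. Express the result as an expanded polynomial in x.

Each diagonal entry of L is the vertex degree and each off-diagonal entry is -1 where an edge is present, 0 otherwise; in the order [0, 1, 2, 3, 4, 5, 6, 7, 8] the diagonal is [2, 2, 1, 2, 2, 1, 2, 2, 2]. L has integer entries, so p(x) = det(xI - L) has integer coefficients. Expanding the determinant yields x^9 - 16x^8 + 105x^7 - 364x^6 + 713x^5 - 776x^4 + 420x^3 - 80x^2. The constant term is 0 because L is singular (the all-ones vector lies in its kernel). The eigenvalues sum to 16, which equals trace(L) = 2|E|.

x^9 - 16x^8 + 105x^7 - 364x^6 + 713x^5 - 776x^4 + 420x^3 - 80x^2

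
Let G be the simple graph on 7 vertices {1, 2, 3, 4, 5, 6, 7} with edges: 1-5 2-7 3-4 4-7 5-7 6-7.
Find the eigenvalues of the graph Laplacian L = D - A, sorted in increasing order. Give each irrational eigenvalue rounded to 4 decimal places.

Each diagonal entry of L is the vertex degree and each off-diagonal entry is -1 where an edge is present, 0 otherwise; in the order [1, 2, 3, 4, 5, 6, 7] the diagonal is [1, 1, 1, 2, 2, 1, 4]. Since every row of L sums to 0, the all-ones vector is in the kernel and 0 is an eigenvalue. The eigenvalues sum to 12, which equals trace(L) = 2|E|.

[0, 0.3820, 0.6086, 1, 2.2271, 2.6180, 5.1642]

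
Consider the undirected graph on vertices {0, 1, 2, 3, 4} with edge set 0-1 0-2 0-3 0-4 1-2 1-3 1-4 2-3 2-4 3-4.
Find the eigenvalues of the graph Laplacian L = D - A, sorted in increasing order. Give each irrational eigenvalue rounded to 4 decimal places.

With the vertex order [0, 1, 2, 3, 4], the degrees are [4, 4, 4, 4, 4], giving D = diag(4, 4, 4, 4, 4) and L = D - A. The multiplicity of 0 as a Laplacian eigenvalue equals the number of connected components.

[0, 5, 5, 5, 5]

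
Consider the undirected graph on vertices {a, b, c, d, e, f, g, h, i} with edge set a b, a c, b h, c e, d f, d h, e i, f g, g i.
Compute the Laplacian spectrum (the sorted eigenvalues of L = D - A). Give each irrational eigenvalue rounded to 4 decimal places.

[0, 0.4679, 0.4679, 1.6527, 1.6527, 3, 3, 3.8794, 3.8794]

Reading degrees in the order [a, b, c, d, e, f, g, h, i] gives [2, 2, 2, 2, 2, 2, 2, 2, 2]; set D = diag(2, 2, 2, 2, 2, 2, 2, 2, 2) and form L = D - A. The multiplicity of 0 as a Laplacian eigenvalue equals the number of connected components. The largest eigenvalue, 3.8794, is at most the vertex count 9. The eigenvalues sum to 18, which equals trace(L) = 2|E|.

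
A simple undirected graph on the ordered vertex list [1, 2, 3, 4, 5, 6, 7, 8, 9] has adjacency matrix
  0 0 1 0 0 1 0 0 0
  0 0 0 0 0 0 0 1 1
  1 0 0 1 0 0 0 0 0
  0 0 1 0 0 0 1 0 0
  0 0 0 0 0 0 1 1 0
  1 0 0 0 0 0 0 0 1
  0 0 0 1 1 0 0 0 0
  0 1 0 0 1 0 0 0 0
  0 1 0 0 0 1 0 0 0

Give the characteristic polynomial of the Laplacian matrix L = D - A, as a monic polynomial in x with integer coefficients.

Reading degrees in the order [1, 2, 3, 4, 5, 6, 7, 8, 9] gives [2, 2, 2, 2, 2, 2, 2, 2, 2]; set D = diag(2, 2, 2, 2, 2, 2, 2, 2, 2) and form L = D - A. Computing det(xI - L) by cofactor expansion (or equivalently via sum-over-permutations) gives x^9 - 18x^8 + 135x^7 - 546x^6 + 1287x^5 - 1782x^4 + 1386x^3 - 540x^2 + 81x. Since p(0) = det(-L) = 0, x divides p(x). By the matrix-tree theorem the graph has (1/9) * product of the nonzero eigenvalues = 9 spanning trees. The largest eigenvalue, 3.8794, is at most the vertex count 9.

x^9 - 18x^8 + 135x^7 - 546x^6 + 1287x^5 - 1782x^4 + 1386x^3 - 540x^2 + 81x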